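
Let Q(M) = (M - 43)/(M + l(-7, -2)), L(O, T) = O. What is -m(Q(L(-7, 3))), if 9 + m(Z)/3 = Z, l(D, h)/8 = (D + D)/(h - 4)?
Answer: 279/7 ≈ 39.857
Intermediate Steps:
l(D, h) = 16*D/(-4 + h) (l(D, h) = 8*((D + D)/(h - 4)) = 8*((2*D)/(-4 + h)) = 8*(2*D/(-4 + h)) = 16*D/(-4 + h))
Q(M) = (-43 + M)/(56/3 + M) (Q(M) = (M - 43)/(M + 16*(-7)/(-4 - 2)) = (-43 + M)/(M + 16*(-7)/(-6)) = (-43 + M)/(M + 16*(-7)*(-1/6)) = (-43 + M)/(M + 56/3) = (-43 + M)/(56/3 + M))
m(Z) = -27 + 3*Z
-m(Q(L(-7, 3))) = -(-27 + 3*(3*(-43 - 7)/(56 + 3*(-7)))) = -(-27 + 3*(3*(-50)/(56 - 21))) = -(-27 + 3*(3*(-50)/35)) = -(-27 + 3*(3*(1/35)*(-50))) = -(-27 + 3*(-30/7)) = -(-27 - 90/7) = -1*(-279/7) = 279/7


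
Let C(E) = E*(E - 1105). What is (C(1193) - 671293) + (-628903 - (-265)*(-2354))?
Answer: -1819022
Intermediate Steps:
C(E) = E*(-1105 + E)
(C(1193) - 671293) + (-628903 - (-265)*(-2354)) = (1193*(-1105 + 1193) - 671293) + (-628903 - (-265)*(-2354)) = (1193*88 - 671293) + (-628903 - 1*623810) = (104984 - 671293) + (-628903 - 623810) = -566309 - 1252713 = -1819022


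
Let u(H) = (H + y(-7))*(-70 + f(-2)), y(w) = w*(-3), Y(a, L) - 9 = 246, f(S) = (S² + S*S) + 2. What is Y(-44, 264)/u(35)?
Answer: -17/224 ≈ -0.075893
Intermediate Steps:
f(S) = 2 + 2*S² (f(S) = (S² + S²) + 2 = 2*S² + 2 = 2 + 2*S²)
Y(a, L) = 255 (Y(a, L) = 9 + 246 = 255)
y(w) = -3*w
u(H) = -1260 - 60*H (u(H) = (H - 3*(-7))*(-70 + (2 + 2*(-2)²)) = (H + 21)*(-70 + (2 + 2*4)) = (21 + H)*(-70 + (2 + 8)) = (21 + H)*(-70 + 10) = (21 + H)*(-60) = -1260 - 60*H)
Y(-44, 264)/u(35) = 255/(-1260 - 60*35) = 255/(-1260 - 2100) = 255/(-3360) = 255*(-1/3360) = -17/224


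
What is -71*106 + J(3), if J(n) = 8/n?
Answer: -22570/3 ≈ -7523.3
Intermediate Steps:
-71*106 + J(3) = -71*106 + 8/3 = -7526 + 8*(1/3) = -7526 + 8/3 = -22570/3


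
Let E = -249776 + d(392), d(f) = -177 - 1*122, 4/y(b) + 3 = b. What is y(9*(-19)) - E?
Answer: 21756523/87 ≈ 2.5008e+5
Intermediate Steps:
y(b) = 4/(-3 + b)
d(f) = -299 (d(f) = -177 - 122 = -299)
E = -250075 (E = -249776 - 299 = -250075)
y(9*(-19)) - E = 4/(-3 + 9*(-19)) - 1*(-250075) = 4/(-3 - 171) + 250075 = 4/(-174) + 250075 = 4*(-1/174) + 250075 = -2/87 + 250075 = 21756523/87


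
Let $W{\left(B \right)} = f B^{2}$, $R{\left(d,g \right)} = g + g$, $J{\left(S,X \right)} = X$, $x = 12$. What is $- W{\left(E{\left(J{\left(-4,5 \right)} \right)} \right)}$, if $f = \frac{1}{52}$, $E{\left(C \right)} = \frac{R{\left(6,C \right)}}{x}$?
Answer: $- \frac{25}{1872} \approx -0.013355$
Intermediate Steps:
$R{\left(d,g \right)} = 2 g$
$E{\left(C \right)} = \frac{C}{6}$ ($E{\left(C \right)} = \frac{2 C}{12} = 2 C \frac{1}{12} = \frac{C}{6}$)
$f = \frac{1}{52} \approx 0.019231$
$W{\left(B \right)} = \frac{B^{2}}{52}$
$- W{\left(E{\left(J{\left(-4,5 \right)} \right)} \right)} = - \frac{\left(\frac{1}{6} \cdot 5\right)^{2}}{52} = - \frac{\left(\frac{5}{6}\right)^{2}}{52} = - \frac{25}{52 \cdot 36} = \left(-1\right) \frac{25}{1872} = - \frac{25}{1872}$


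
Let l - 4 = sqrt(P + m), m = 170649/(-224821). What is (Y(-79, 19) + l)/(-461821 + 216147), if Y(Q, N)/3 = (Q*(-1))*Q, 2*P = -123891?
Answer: 18719/245674 - I*sqrt(12524166310998378)/110465348708 ≈ 0.076195 - 0.0010131*I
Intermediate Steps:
P = -123891/2 (P = (1/2)*(-123891) = -123891/2 ≈ -61946.)
Y(Q, N) = -3*Q**2 (Y(Q, N) = 3*((Q*(-1))*Q) = 3*((-Q)*Q) = 3*(-Q**2) = -3*Q**2)
m = -170649/224821 (m = 170649*(-1/224821) = -170649/224821 ≈ -0.75904)
l = 4 + I*sqrt(12524166310998378)/449642 (l = 4 + sqrt(-123891/2 - 170649/224821) = 4 + sqrt(-27853639809/449642) = 4 + I*sqrt(12524166310998378)/449642 ≈ 4.0 + 248.89*I)
(Y(-79, 19) + l)/(-461821 + 216147) = (-3*(-79)**2 + (4 + I*sqrt(12524166310998378)/449642))/(-461821 + 216147) = (-3*6241 + (4 + I*sqrt(12524166310998378)/449642))/(-245674) = (-18723 + (4 + I*sqrt(12524166310998378)/449642))*(-1/245674) = (-18719 + I*sqrt(12524166310998378)/449642)*(-1/245674) = 18719/245674 - I*sqrt(12524166310998378)/110465348708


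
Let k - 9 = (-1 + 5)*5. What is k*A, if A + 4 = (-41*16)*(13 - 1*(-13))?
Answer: -494740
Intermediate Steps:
A = -17060 (A = -4 + (-41*16)*(13 - 1*(-13)) = -4 - 656*(13 + 13) = -4 - 656*26 = -4 - 17056 = -17060)
k = 29 (k = 9 + (-1 + 5)*5 = 9 + 4*5 = 9 + 20 = 29)
k*A = 29*(-17060) = -494740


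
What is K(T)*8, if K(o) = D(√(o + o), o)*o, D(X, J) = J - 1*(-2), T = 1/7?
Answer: 120/49 ≈ 2.4490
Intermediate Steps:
T = ⅐ ≈ 0.14286
D(X, J) = 2 + J (D(X, J) = J + 2 = 2 + J)
K(o) = o*(2 + o) (K(o) = (2 + o)*o = o*(2 + o))
K(T)*8 = ((2 + ⅐)/7)*8 = ((⅐)*(15/7))*8 = (15/49)*8 = 120/49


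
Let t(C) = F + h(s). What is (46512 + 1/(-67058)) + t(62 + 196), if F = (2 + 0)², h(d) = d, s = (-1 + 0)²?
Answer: 3119336985/67058 ≈ 46517.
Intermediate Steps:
s = 1 (s = (-1)² = 1)
F = 4 (F = 2² = 4)
t(C) = 5 (t(C) = 4 + 1 = 5)
(46512 + 1/(-67058)) + t(62 + 196) = (46512 + 1/(-67058)) + 5 = (46512 - 1/67058) + 5 = 3119001695/67058 + 5 = 3119336985/67058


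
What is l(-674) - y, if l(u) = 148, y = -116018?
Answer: 116166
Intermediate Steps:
l(-674) - y = 148 - 1*(-116018) = 148 + 116018 = 116166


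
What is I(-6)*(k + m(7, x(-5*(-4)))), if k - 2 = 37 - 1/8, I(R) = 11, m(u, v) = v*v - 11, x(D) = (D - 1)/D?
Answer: 126621/400 ≈ 316.55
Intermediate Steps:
x(D) = (-1 + D)/D
m(u, v) = -11 + v**2 (m(u, v) = v**2 - 11 = -11 + v**2)
k = 311/8 (k = 2 + (37 - 1/8) = 2 + 295/8 = 311/8 ≈ 38.875)
I(-6)*(k + m(7, x(-5*(-4)))) = 11*(311/8 + (-11 + ((-1 - 5*(-4))/((-5*(-4))))**2)) = 11*(311/8 + (-11 + ((-1 + 20)/20)**2)) = 11*(311/8 + (-11 + ((1/20)*19)**2)) = 11*(311/8 + (-11 + (19/20)**2)) = 11*(311/8 + (-11 + 361/400)) = 11*(311/8 - 4039/400) = 11*(11511/400) = 126621/400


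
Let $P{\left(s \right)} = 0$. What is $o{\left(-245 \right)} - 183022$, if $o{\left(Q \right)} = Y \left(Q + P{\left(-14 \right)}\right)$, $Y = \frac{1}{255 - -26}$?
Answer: $- \frac{51429427}{281} \approx -1.8302 \cdot 10^{5}$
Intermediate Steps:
$Y = \frac{1}{281}$ ($Y = \frac{1}{255 + 26} = \frac{1}{281} \approx 0.0035587$)
$o{\left(Q \right)} = \frac{Q}{281}$ ($o{\left(Q \right)} = \frac{Q + 0}{281} = \frac{Q}{281}$)
$o{\left(-245 \right)} - 183022 = \frac{1}{281} \left(-245\right) - 183022 = - \frac{245}{281} - 183022 = - \frac{51429427}{281}$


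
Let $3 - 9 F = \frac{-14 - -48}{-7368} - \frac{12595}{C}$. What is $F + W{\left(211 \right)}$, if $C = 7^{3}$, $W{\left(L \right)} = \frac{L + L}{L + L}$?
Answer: $\frac{61569155}{11372508} \approx 5.4139$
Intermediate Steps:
$W{\left(L \right)} = 1$ ($W{\left(L \right)} = \frac{2 L}{2 L} = 2 L \frac{1}{2 L} = 1$)
$C = 343$
$F = \frac{50196647}{11372508}$ ($F = \frac{1}{3} - \frac{\frac{-14 - -48}{-7368} - \frac{12595}{343}}{9} = \frac{1}{3} - \frac{\left(-14 + 48\right) \left(- \frac{1}{7368}\right) - \frac{12595}{343}}{9} = \frac{1}{3} - \frac{34 \left(- \frac{1}{7368}\right) - \frac{12595}{343}}{9} = \frac{1}{3} - \frac{- \frac{17}{3684} - \frac{12595}{343}}{9} = \frac{1}{3} - - \frac{46405811}{11372508} = \frac{1}{3} + \frac{46405811}{11372508} = \frac{50196647}{11372508} \approx 4.4139$)
$F + W{\left(211 \right)} = \frac{50196647}{11372508} + 1 = \frac{61569155}{11372508}$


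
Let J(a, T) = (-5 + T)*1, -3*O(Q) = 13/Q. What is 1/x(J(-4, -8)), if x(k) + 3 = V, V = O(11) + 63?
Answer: 33/1967 ≈ 0.016777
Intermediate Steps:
O(Q) = -13/(3*Q)
V = 2066/33 (V = -13/3/11 + 63 = -13/3*1/11 + 63 = -13/33 + 63 = 2066/33 ≈ 62.606)
J(a, T) = -5 + T
x(k) = 1967/33 (x(k) = -3 + 2066/33 = 1967/33)
1/x(J(-4, -8)) = 1/(1967/33) = 33/1967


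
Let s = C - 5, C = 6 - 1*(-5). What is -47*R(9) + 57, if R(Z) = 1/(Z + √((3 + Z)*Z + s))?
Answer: 768/11 - 47*√114/33 ≈ 54.611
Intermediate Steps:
C = 11 (C = 6 + 5 = 11)
s = 6 (s = 11 - 5 = 6)
R(Z) = 1/(Z + √(6 + Z*(3 + Z))) (R(Z) = 1/(Z + √((3 + Z)*Z + 6)) = 1/(Z + √(Z*(3 + Z) + 6)) = 1/(Z + √(6 + Z*(3 + Z))))
-47*R(9) + 57 = -47/(9 + √(6 + 9² + 3*9)) + 57 = -47/(9 + √(6 + 81 + 27)) + 57 = -47/(9 + √114) + 57 = 57 - 47/(9 + √114)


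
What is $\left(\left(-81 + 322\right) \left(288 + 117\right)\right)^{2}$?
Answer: $9526736025$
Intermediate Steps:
$\left(\left(-81 + 322\right) \left(288 + 117\right)\right)^{2} = \left(241 \cdot 405\right)^{2} = 97605^{2} = 9526736025$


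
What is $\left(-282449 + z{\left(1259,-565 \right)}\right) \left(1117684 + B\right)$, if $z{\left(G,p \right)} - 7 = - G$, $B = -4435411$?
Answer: $941242467627$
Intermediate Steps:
$z{\left(G,p \right)} = 7 - G$
$\left(-282449 + z{\left(1259,-565 \right)}\right) \left(1117684 + B\right) = \left(-282449 + \left(7 - 1259\right)\right) \left(1117684 - 4435411\right) = \left(-282449 + \left(7 - 1259\right)\right) \left(-3317727\right) = \left(-282449 - 1252\right) \left(-3317727\right) = \left(-283701\right) \left(-3317727\right) = 941242467627$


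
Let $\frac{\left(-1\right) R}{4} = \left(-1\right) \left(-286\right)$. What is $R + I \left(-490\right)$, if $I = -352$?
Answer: $171336$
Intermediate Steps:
$R = -1144$ ($R = - 4 \left(\left(-1\right) \left(-286\right)\right) = \left(-4\right) 286 = -1144$)
$R + I \left(-490\right) = -1144 - -172480 = -1144 + 172480 = 171336$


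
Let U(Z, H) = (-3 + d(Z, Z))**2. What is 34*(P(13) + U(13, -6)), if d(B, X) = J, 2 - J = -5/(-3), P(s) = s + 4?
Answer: 7378/9 ≈ 819.78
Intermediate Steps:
P(s) = 4 + s
J = 1/3 (J = 2 - (-5)/(-3) = 2 - (-5)*(-1)/3 = 2 - 1*5/3 = 2 - 5/3 = 1/3 ≈ 0.33333)
d(B, X) = 1/3
U(Z, H) = 64/9 (U(Z, H) = (-3 + 1/3)**2 = (-8/3)**2 = 64/9)
34*(P(13) + U(13, -6)) = 34*((4 + 13) + 64/9) = 34*(17 + 64/9) = 34*(217/9) = 7378/9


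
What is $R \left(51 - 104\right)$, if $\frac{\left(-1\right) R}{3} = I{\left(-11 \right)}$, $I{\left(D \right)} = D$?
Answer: $-1749$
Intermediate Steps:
$R = 33$ ($R = \left(-3\right) \left(-11\right) = 33$)
$R \left(51 - 104\right) = 33 \left(51 - 104\right) = 33 \left(-53\right) = -1749$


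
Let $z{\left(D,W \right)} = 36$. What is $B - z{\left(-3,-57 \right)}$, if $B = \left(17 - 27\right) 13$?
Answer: $-166$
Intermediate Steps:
$B = -130$ ($B = \left(-10\right) 13 = -130$)
$B - z{\left(-3,-57 \right)} = -130 - 36 = -166$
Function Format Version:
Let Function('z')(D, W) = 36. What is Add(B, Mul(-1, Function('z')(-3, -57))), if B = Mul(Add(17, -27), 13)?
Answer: -166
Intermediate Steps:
B = -130 (B = Mul(-10, 13) = -130)
Add(B, Mul(-1, Function('z')(-3, -57))) = Add(-130, Mul(-1, 36)) = Add(-130, -36) = -166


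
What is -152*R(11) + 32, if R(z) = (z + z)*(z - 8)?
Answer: -10000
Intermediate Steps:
R(z) = 2*z*(-8 + z) (R(z) = (2*z)*(-8 + z) = 2*z*(-8 + z))
-152*R(11) + 32 = -304*11*(-8 + 11) + 32 = -304*11*3 + 32 = -152*66 + 32 = -10032 + 32 = -10000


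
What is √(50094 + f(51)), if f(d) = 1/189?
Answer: √198823107/63 ≈ 223.82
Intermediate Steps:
f(d) = 1/189
√(50094 + f(51)) = √(50094 + 1/189) = √(9467767/189) = √198823107/63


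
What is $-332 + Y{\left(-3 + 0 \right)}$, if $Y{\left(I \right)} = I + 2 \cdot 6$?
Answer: $-323$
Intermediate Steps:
$Y{\left(I \right)} = 12 + I$ ($Y{\left(I \right)} = I + 12 = 12 + I$)
$-332 + Y{\left(-3 + 0 \right)} = -332 + \left(12 + \left(-3 + 0\right)\right) = -332 + \left(12 - 3\right) = -332 + 9 = -323$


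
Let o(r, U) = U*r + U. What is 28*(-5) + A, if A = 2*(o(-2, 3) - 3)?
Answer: -152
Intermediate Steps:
o(r, U) = U + U*r
A = -12 (A = 2*(3*(1 - 2) - 3) = 2*(3*(-1) - 3) = 2*(-3 - 3) = 2*(-6) = -12)
28*(-5) + A = 28*(-5) - 12 = -140 - 12 = -152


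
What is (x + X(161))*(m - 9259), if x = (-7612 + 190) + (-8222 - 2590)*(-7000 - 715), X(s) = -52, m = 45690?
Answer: 3038604278686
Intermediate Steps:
x = 83407158 (x = -7422 - 10812*(-7715) = -7422 + 83414580 = 83407158)
(x + X(161))*(m - 9259) = (83407158 - 52)*(45690 - 9259) = 83407106*36431 = 3038604278686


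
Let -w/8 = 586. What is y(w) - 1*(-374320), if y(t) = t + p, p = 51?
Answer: 369683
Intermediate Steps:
w = -4688 (w = -8*586 = -4688)
y(t) = 51 + t (y(t) = t + 51 = 51 + t)
y(w) - 1*(-374320) = (51 - 4688) - 1*(-374320) = -4637 + 374320 = 369683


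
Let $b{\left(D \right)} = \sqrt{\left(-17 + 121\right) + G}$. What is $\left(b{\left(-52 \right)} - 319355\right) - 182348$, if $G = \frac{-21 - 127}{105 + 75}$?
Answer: $-501703 + \frac{\sqrt{23215}}{15} \approx -5.0169 \cdot 10^{5}$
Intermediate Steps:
$G = - \frac{37}{45}$ ($G = - \frac{148}{180} = \left(-148\right) \frac{1}{180} = - \frac{37}{45} \approx -0.82222$)
$b{\left(D \right)} = \frac{\sqrt{23215}}{15}$ ($b{\left(D \right)} = \sqrt{\left(-17 + 121\right) - \frac{37}{45}} = \sqrt{104 - \frac{37}{45}} = \sqrt{\frac{4643}{45}} = \frac{\sqrt{23215}}{15}$)
$\left(b{\left(-52 \right)} - 319355\right) - 182348 = \left(\frac{\sqrt{23215}}{15} - 319355\right) - 182348 = \left(-319355 + \frac{\sqrt{23215}}{15}\right) - 182348 = -501703 + \frac{\sqrt{23215}}{15}$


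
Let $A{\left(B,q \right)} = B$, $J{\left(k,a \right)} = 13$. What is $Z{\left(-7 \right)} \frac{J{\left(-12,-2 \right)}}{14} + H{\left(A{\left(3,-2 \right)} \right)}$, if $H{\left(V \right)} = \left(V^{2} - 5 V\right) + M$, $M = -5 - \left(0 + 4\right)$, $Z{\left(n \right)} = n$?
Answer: $- \frac{43}{2} \approx -21.5$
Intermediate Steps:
$M = -9$ ($M = -5 - 4 = -9$)
$H{\left(V \right)} = -9 + V^{2} - 5 V$ ($H{\left(V \right)} = \left(V^{2} - 5 V\right) - 9 = -9 + V^{2} - 5 V$)
$Z{\left(-7 \right)} \frac{J{\left(-12,-2 \right)}}{14} + H{\left(A{\left(3,-2 \right)} \right)} = - 7 \cdot \frac{13}{14} - \left(24 - 9\right) = - 7 \cdot 13 \cdot \frac{1}{14} - 15 = \left(-7\right) \frac{13}{14} - 15 = - \frac{13}{2} - 15 = - \frac{43}{2}$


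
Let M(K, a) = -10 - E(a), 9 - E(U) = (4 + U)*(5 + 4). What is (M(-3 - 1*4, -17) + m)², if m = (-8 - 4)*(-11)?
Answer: 16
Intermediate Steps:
m = 132 (m = -12*(-11) = 132)
E(U) = -27 - 9*U (E(U) = 9 - (4 + U)*(5 + 4) = 9 - (4 + U)*9 = 9 - (36 + 9*U) = 9 + (-36 - 9*U) = -27 - 9*U)
M(K, a) = 17 + 9*a (M(K, a) = -10 - (-27 - 9*a) = -10 + (27 + 9*a) = 17 + 9*a)
(M(-3 - 1*4, -17) + m)² = ((17 + 9*(-17)) + 132)² = ((17 - 153) + 132)² = (-136 + 132)² = (-4)² = 16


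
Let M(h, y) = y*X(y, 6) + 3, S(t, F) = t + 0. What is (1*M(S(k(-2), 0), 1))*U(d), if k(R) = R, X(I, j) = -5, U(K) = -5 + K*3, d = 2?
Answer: -2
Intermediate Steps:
U(K) = -5 + 3*K
S(t, F) = t
M(h, y) = 3 - 5*y (M(h, y) = y*(-5) + 3 = -5*y + 3 = 3 - 5*y)
(1*M(S(k(-2), 0), 1))*U(d) = (1*(3 - 5*1))*(-5 + 3*2) = (1*(3 - 5))*(-5 + 6) = (1*(-2))*1 = -2*1 = -2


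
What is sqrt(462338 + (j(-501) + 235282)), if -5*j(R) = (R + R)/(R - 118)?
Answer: sqrt(6682516319310)/3095 ≈ 835.24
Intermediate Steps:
j(R) = -2*R/(5*(-118 + R)) (j(R) = -(R + R)/(5*(R - 118)) = -2*R/(5*(-118 + R)))
sqrt(462338 + (j(-501) + 235282)) = sqrt(462338 + (-2*(-501)/(-590 + 5*(-501)) + 235282)) = sqrt(462338 + (-2*(-501)/(-590 - 2505) + 235282)) = sqrt(462338 + (-2*(-501)/(-3095) + 235282)) = sqrt(462338 + (-2*(-501)*(-1/3095) + 235282)) = sqrt(462338 + (-1002/3095 + 235282)) = sqrt(462338 + 728196788/3095) = sqrt(2159132898/3095) = sqrt(6682516319310)/3095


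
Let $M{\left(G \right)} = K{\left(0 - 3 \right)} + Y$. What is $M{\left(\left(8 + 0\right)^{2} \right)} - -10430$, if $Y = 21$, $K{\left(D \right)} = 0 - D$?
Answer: $10454$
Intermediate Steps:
$K{\left(D \right)} = - D$
$M{\left(G \right)} = 24$ ($M{\left(G \right)} = - (0 - 3) + 21 = \left(-1\right) \left(-3\right) + 21 = 3 + 21 = 24$)
$M{\left(\left(8 + 0\right)^{2} \right)} - -10430 = 24 - -10430 = 24 + 10430 = 10454$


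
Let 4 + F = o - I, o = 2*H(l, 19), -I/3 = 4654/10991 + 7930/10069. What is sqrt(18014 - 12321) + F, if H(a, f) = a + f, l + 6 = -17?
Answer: -925961280/110668379 + sqrt(5693) ≈ 67.085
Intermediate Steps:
l = -23 (l = -6 - 17 = -23)
I = -402059268/110668379 (I = -3*(4654/10991 + 7930/10069) = -3*134019756/110668379 = -402059268/110668379 ≈ -3.6330)
o = -8 (o = 2*(-23 + 19) = 2*(-4) = -8)
F = -925961280/110668379 (F = -4 + (-8 - 1*(-402059268/110668379)) = -4 + (-8 + 402059268/110668379) = -4 - 483287764/110668379 = -925961280/110668379 ≈ -8.3670)
sqrt(18014 - 12321) + F = sqrt(18014 - 12321) - 925961280/110668379 = sqrt(5693) - 925961280/110668379 = -925961280/110668379 + sqrt(5693)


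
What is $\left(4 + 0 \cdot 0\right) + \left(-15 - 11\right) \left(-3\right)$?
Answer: $82$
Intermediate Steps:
$\left(4 + 0 \cdot 0\right) + \left(-15 - 11\right) \left(-3\right) = \left(4 + 0\right) + \left(-15 - 11\right) \left(-3\right) = 4 - -78 = 4 + 78 = 82$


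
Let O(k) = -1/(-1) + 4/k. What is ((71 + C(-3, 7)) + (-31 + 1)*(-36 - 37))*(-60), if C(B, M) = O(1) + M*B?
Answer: -134700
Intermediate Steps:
O(k) = 1 + 4/k (O(k) = -1*(-1) + 4/k = 1 + 4/k)
C(B, M) = 5 + B*M (C(B, M) = (4 + 1)/1 + M*B = 1*5 + B*M = 5 + B*M)
((71 + C(-3, 7)) + (-31 + 1)*(-36 - 37))*(-60) = ((71 + (5 - 3*7)) + (-31 + 1)*(-36 - 37))*(-60) = ((71 + (5 - 21)) - 30*(-73))*(-60) = ((71 - 16) + 2190)*(-60) = (55 + 2190)*(-60) = 2245*(-60) = -134700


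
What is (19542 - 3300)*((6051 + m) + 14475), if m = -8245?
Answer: 199468002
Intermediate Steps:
(19542 - 3300)*((6051 + m) + 14475) = (19542 - 3300)*((6051 - 8245) + 14475) = 16242*(-2194 + 14475) = 16242*12281 = 199468002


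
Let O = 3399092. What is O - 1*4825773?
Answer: -1426681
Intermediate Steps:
O - 1*4825773 = 3399092 - 1*4825773 = 3399092 - 4825773 = -1426681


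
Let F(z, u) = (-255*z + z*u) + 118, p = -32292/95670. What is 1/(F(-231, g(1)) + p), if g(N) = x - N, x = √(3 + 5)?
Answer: 209233755380/12396358910617607 + 6525570975*√2/49585435642470428 ≈ 1.7065e-5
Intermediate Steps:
p = -1794/5315 (p = -32292*1/95670 = -1794/5315 ≈ -0.33754)
x = 2*√2 (x = √8 = 2*√2 ≈ 2.8284)
g(N) = -N + 2*√2 (g(N) = 2*√2 - N = -N + 2*√2)
F(z, u) = 118 - 255*z + u*z (F(z, u) = (-255*z + u*z) + 118 = 118 - 255*z + u*z)
1/(F(-231, g(1)) + p) = 1/((118 - 255*(-231) + (-1*1 + 2*√2)*(-231)) - 1794/5315) = 1/((118 + 58905 + (-1 + 2*√2)*(-231)) - 1794/5315) = 1/((118 + 58905 + (231 - 462*√2)) - 1794/5315) = 1/((59254 - 462*√2) - 1794/5315) = 1/(314933216/5315 - 462*√2)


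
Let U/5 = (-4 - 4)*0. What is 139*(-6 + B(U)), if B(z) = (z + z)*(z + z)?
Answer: -834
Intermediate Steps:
U = 0 (U = 5*((-4 - 4)*0) = 5*(-8*0) = 5*0 = 0)
B(z) = 4*z² (B(z) = (2*z)*(2*z) = 4*z²)
139*(-6 + B(U)) = 139*(-6 + 4*0²) = 139*(-6 + 4*0) = 139*(-6 + 0) = 139*(-6) = -834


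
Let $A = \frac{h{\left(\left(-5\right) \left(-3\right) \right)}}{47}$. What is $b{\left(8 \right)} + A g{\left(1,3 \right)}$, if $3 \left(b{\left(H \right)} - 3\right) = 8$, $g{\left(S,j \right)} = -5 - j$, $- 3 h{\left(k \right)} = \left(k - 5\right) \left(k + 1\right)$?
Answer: $\frac{693}{47} \approx 14.745$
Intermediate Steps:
$h{\left(k \right)} = - \frac{\left(1 + k\right) \left(-5 + k\right)}{3}$ ($h{\left(k \right)} = - \frac{\left(k - 5\right) \left(k + 1\right)}{3} = - \frac{\left(-5 + k\right) \left(1 + k\right)}{3} = - \frac{\left(1 + k\right) \left(-5 + k\right)}{3}$)
$b{\left(H \right)} = \frac{17}{3}$ ($b{\left(H \right)} = 3 + \frac{1}{3} \cdot 8 = 3 + \frac{8}{3} = \frac{17}{3}$)
$A = - \frac{160}{141}$ ($A = \frac{\frac{5}{3} - \frac{\left(\left(-5\right) \left(-3\right)\right)^{2}}{3} + \frac{4 \left(\left(-5\right) \left(-3\right)\right)}{3}}{47} = \left(\frac{5}{3} - \frac{15^{2}}{3} + \frac{4}{3} \cdot 15\right) \frac{1}{47} = \left(\frac{5}{3} - 75 + 20\right) \frac{1}{47} = \left(- \frac{160}{3}\right) \frac{1}{47} = - \frac{160}{141} \approx -1.1348$)
$b{\left(8 \right)} + A g{\left(1,3 \right)} = \frac{17}{3} - \frac{160 \left(-5 - 3\right)}{141} = \frac{17}{3} - - \frac{1280}{141} = \frac{17}{3} + \frac{1280}{141} = \frac{693}{47}$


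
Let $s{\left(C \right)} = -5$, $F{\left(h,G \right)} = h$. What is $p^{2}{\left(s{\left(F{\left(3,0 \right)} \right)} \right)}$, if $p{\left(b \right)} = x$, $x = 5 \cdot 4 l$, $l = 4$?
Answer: $6400$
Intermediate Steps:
$x = 80$ ($x = 5 \cdot 4 \cdot 4 = 20 \cdot 4 = 80$)
$p{\left(b \right)} = 80$
$p^{2}{\left(s{\left(F{\left(3,0 \right)} \right)} \right)} = 80^{2} = 6400$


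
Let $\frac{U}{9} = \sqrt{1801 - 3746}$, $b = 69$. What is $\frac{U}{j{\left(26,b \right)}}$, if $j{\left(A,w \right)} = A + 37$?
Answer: $\frac{i \sqrt{1945}}{7} \approx 6.3003 i$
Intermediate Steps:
$j{\left(A,w \right)} = 37 + A$
$U = 9 i \sqrt{1945}$ ($U = 9 \sqrt{1801 - 3746} = 9 \sqrt{-1945} = 9 i \sqrt{1945} \approx 396.92 i$)
$\frac{U}{j{\left(26,b \right)}} = \frac{9 i \sqrt{1945}}{37 + 26} = \frac{9 i \sqrt{1945}}{63} = 9 i \sqrt{1945} \cdot \frac{1}{63} = \frac{i \sqrt{1945}}{7}$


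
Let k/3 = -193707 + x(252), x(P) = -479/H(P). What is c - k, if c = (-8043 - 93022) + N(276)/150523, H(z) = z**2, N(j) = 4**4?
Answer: 1529588523407909/3186270864 ≈ 4.8006e+5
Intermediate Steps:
N(j) = 256
x(P) = -479/P**2
k = -12301169807/21168 (k = 3*(-193707 - 479/252**2) = 3*(-193707 - 479*1/63504) = 3*(-193707 - 479/63504) = 3*(-12301169807/63504) = -12301169807/21168 ≈ -5.8112e+5)
c = -15212606739/150523 (c = (-8043 - 93022) + 256/150523 = -101065 + 256*(1/150523) = -101065 + 256/150523 = -15212606739/150523 ≈ -1.0107e+5)
c - k = -15212606739/150523 - 1*(-12301169807/21168) = -15212606739/150523 + 12301169807/21168 = 1529588523407909/3186270864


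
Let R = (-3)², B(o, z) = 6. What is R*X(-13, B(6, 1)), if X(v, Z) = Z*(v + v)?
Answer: -1404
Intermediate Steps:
X(v, Z) = 2*Z*v (X(v, Z) = Z*(2*v) = 2*Z*v)
R = 9
R*X(-13, B(6, 1)) = 9*(2*6*(-13)) = 9*(-156) = -1404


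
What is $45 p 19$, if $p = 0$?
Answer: $0$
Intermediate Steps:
$45 p 19 = 45 \cdot 0 \cdot 19 = 0 \cdot 19 = 0$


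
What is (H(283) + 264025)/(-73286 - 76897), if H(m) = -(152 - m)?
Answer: -88052/50061 ≈ -1.7589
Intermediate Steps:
H(m) = -152 + m
(H(283) + 264025)/(-73286 - 76897) = ((-152 + 283) + 264025)/(-73286 - 76897) = (131 + 264025)/(-150183) = 264156*(-1/150183) = -88052/50061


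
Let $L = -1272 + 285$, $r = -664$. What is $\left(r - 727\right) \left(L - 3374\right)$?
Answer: $6066151$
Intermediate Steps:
$L = -987$
$\left(r - 727\right) \left(L - 3374\right) = \left(-664 - 727\right) \left(-987 - 3374\right) = \left(-1391\right) \left(-4361\right) = 6066151$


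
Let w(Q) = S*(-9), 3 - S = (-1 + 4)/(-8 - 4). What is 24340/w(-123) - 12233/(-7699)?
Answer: -748143379/900783 ≈ -830.55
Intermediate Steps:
S = 13/4 (S = 3 - (-1 + 4)/(-8 - 4) = 3 - 3/(-12) = 3 - 3*(-1)/12 = 3 - 1*(-¼) = 3 + ¼ = 13/4 ≈ 3.2500)
w(Q) = -117/4 (w(Q) = (13/4)*(-9) = -117/4)
24340/w(-123) - 12233/(-7699) = 24340/(-117/4) - 12233/(-7699) = 24340*(-4/117) - 12233*(-1/7699) = -97360/117 + 12233/7699 = -748143379/900783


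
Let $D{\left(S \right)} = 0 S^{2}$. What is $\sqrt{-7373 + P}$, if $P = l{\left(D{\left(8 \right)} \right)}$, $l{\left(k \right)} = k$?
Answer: $i \sqrt{7373} \approx 85.866 i$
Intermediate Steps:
$D{\left(S \right)} = 0$
$P = 0$
$\sqrt{-7373 + P} = \sqrt{-7373 + 0} = \sqrt{-7373} = i \sqrt{7373}$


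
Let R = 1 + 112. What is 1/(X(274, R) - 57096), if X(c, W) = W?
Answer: -1/56983 ≈ -1.7549e-5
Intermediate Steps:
R = 113
1/(X(274, R) - 57096) = 1/(113 - 57096) = 1/(-56983) = -1/56983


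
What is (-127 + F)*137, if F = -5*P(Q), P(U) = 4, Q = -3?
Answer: -20139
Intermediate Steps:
F = -20 (F = -5*4 = -20)
(-127 + F)*137 = (-127 - 20)*137 = -147*137 = -20139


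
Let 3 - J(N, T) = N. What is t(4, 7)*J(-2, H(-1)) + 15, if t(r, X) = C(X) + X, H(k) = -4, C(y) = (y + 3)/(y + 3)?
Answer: 55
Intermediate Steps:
C(y) = 1 (C(y) = (3 + y)/(3 + y) = 1)
J(N, T) = 3 - N
t(r, X) = 1 + X
t(4, 7)*J(-2, H(-1)) + 15 = (1 + 7)*(3 - 1*(-2)) + 15 = 8*(3 + 2) + 15 = 8*5 + 15 = 40 + 15 = 55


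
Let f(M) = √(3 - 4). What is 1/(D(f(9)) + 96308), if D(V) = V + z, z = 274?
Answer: 96582/9328082725 - I/9328082725 ≈ 1.0354e-5 - 1.072e-10*I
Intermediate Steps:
f(M) = I (f(M) = √(-1) = I)
D(V) = 274 + V (D(V) = V + 274 = 274 + V)
1/(D(f(9)) + 96308) = 1/((274 + I) + 96308) = 1/(96582 + I) = (96582 - I)/9328082725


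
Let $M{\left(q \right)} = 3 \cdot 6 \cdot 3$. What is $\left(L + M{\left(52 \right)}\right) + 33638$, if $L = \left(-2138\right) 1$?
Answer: $31554$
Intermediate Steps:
$L = -2138$
$M{\left(q \right)} = 54$ ($M{\left(q \right)} = 18 \cdot 3 = 54$)
$\left(L + M{\left(52 \right)}\right) + 33638 = \left(-2138 + 54\right) + 33638 = -2084 + 33638 = 31554$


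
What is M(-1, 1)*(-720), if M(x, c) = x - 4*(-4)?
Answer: -10800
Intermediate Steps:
M(x, c) = 16 + x (M(x, c) = x + 16 = 16 + x)
M(-1, 1)*(-720) = (16 - 1)*(-720) = 15*(-720) = -10800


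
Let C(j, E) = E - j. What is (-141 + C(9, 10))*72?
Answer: -10080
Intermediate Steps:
(-141 + C(9, 10))*72 = (-141 + (10 - 1*9))*72 = (-141 + (10 - 9))*72 = (-141 + 1)*72 = -140*72 = -10080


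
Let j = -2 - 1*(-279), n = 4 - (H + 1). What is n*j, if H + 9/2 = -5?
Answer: 6925/2 ≈ 3462.5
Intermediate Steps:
H = -19/2 (H = -9/2 - 5 = -19/2 ≈ -9.5000)
n = 25/2 (n = 4 - (-19/2 + 1) = 4 - 1*(-17/2) = 4 + 17/2 = 25/2 ≈ 12.500)
j = 277 (j = -2 + 279 = 277)
n*j = (25/2)*277 = 6925/2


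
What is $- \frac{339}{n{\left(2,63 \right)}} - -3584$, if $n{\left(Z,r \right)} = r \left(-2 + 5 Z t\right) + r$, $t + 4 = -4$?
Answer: $\frac{6096497}{1701} \approx 3584.1$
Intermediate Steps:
$t = -8$ ($t = -4 - 4 = -8$)
$n{\left(Z,r \right)} = r + r \left(-2 - 40 Z\right)$ ($n{\left(Z,r \right)} = r \left(-2 + 5 Z \left(-8\right)\right) + r = r \left(-2 - 40 Z\right) + r = r + r \left(-2 - 40 Z\right)$)
$- \frac{339}{n{\left(2,63 \right)}} - -3584 = - \frac{339}{63 \left(-1 - 80\right)} - -3584 = - \frac{339}{63 \left(-1 - 80\right)} + 3584 = - \frac{339}{63 \left(-81\right)} + 3584 = - \frac{339}{-5103} + 3584 = \left(-339\right) \left(- \frac{1}{5103}\right) + 3584 = \frac{113}{1701} + 3584 = \frac{6096497}{1701}$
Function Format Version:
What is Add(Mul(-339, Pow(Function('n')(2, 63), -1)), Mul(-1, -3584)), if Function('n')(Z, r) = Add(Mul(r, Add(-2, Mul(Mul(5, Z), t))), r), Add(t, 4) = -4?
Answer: Rational(6096497, 1701) ≈ 3584.1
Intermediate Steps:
t = -8 (t = Add(-4, -4) = -8)
Function('n')(Z, r) = Add(r, Mul(r, Add(-2, Mul(-40, Z)))) (Function('n')(Z, r) = Add(Mul(r, Add(-2, Mul(Mul(5, Z), -8))), r) = Add(Mul(r, Add(-2, Mul(-40, Z))), r) = Add(r, Mul(r, Add(-2, Mul(-40, Z)))))
Add(Mul(-339, Pow(Function('n')(2, 63), -1)), Mul(-1, -3584)) = Add(Mul(-339, Pow(Mul(63, Add(-1, Mul(-40, 2))), -1)), Mul(-1, -3584)) = Add(Mul(-339, Pow(Mul(63, Add(-1, -80)), -1)), 3584) = Add(Mul(-339, Pow(Mul(63, -81), -1)), 3584) = Add(Mul(-339, Pow(-5103, -1)), 3584) = Add(Mul(-339, Rational(-1, 5103)), 3584) = Add(Rational(113, 1701), 3584) = Rational(6096497, 1701)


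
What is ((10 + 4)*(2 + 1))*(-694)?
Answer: -29148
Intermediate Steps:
((10 + 4)*(2 + 1))*(-694) = (14*3)*(-694) = 42*(-694) = -29148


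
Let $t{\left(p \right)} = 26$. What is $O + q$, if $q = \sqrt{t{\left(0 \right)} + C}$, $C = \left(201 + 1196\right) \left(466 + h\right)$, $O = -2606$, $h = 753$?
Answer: $-2606 + \sqrt{1702969} \approx -1301.0$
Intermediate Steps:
$C = 1702943$ ($C = \left(201 + 1196\right) \left(466 + 753\right) = 1397 \cdot 1219 = 1702943$)
$q = \sqrt{1702969}$ ($q = \sqrt{26 + 1702943} = \sqrt{1702969} \approx 1305.0$)
$O + q = -2606 + \sqrt{1702969}$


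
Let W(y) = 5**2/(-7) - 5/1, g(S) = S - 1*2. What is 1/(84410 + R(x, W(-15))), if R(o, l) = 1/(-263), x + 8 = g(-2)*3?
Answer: 263/22199829 ≈ 1.1847e-5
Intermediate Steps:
g(S) = -2 + S (g(S) = S - 2 = -2 + S)
x = -20 (x = -8 + (-2 - 2)*3 = -8 - 4*3 = -8 - 12 = -20)
W(y) = -60/7 (W(y) = 25*(-1/7) - 5*1 = -25/7 - 5 = -60/7)
R(o, l) = -1/263
1/(84410 + R(x, W(-15))) = 1/(84410 - 1/263) = 1/(22199829/263) = 263/22199829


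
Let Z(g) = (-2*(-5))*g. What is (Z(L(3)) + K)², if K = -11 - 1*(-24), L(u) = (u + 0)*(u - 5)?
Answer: 2209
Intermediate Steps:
L(u) = u*(-5 + u)
Z(g) = 10*g
K = 13 (K = -11 + 24 = 13)
(Z(L(3)) + K)² = (10*(3*(-5 + 3)) + 13)² = (10*(3*(-2)) + 13)² = (10*(-6) + 13)² = (-60 + 13)² = (-47)² = 2209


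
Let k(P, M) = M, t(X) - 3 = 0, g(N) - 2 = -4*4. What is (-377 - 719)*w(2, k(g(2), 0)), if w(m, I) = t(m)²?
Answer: -9864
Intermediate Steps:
g(N) = -14 (g(N) = 2 - 4*4 = 2 - 16 = -14)
t(X) = 3 (t(X) = 3 + 0 = 3)
w(m, I) = 9 (w(m, I) = 3² = 9)
(-377 - 719)*w(2, k(g(2), 0)) = (-377 - 719)*9 = -1096*9 = -9864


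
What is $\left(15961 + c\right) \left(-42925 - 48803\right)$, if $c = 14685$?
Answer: $-2811096288$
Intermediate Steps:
$\left(15961 + c\right) \left(-42925 - 48803\right) = \left(15961 + 14685\right) \left(-42925 - 48803\right) = 30646 \left(-91728\right) = -2811096288$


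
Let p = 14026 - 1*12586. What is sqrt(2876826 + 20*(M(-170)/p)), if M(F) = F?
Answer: sqrt(103565651)/6 ≈ 1696.1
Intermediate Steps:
p = 1440 (p = 14026 - 12586 = 1440)
sqrt(2876826 + 20*(M(-170)/p)) = sqrt(2876826 + 20*(-170/1440)) = sqrt(2876826 + 20*(-170*1/1440)) = sqrt(2876826 + 20*(-17/144)) = sqrt(2876826 - 85/36) = sqrt(103565651/36) = sqrt(103565651)/6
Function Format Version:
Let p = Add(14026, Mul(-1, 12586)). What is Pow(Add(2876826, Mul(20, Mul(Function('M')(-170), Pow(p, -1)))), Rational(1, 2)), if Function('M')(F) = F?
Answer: Mul(Rational(1, 6), Pow(103565651, Rational(1, 2))) ≈ 1696.1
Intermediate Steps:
p = 1440 (p = Add(14026, -12586) = 1440)
Pow(Add(2876826, Mul(20, Mul(Function('M')(-170), Pow(p, -1)))), Rational(1, 2)) = Pow(Add(2876826, Mul(20, Mul(-170, Pow(1440, -1)))), Rational(1, 2)) = Pow(Add(2876826, Mul(20, Mul(-170, Rational(1, 1440)))), Rational(1, 2)) = Pow(Add(2876826, Mul(20, Rational(-17, 144))), Rational(1, 2)) = Pow(Add(2876826, Rational(-85, 36)), Rational(1, 2)) = Pow(Rational(103565651, 36), Rational(1, 2)) = Mul(Rational(1, 6), Pow(103565651, Rational(1, 2)))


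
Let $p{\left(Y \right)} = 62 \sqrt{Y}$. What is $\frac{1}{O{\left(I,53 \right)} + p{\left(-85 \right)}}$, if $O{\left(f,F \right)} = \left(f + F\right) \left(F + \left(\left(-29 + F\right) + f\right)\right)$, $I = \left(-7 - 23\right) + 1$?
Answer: $\frac{288}{413461} - \frac{31 i \sqrt{85}}{826922} \approx 0.00069656 - 0.00034563 i$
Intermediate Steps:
$I = -29$ ($I = -30 + 1 = -29$)
$O{\left(f,F \right)} = \left(F + f\right) \left(-29 + f + 2 F\right)$ ($O{\left(f,F \right)} = \left(F + f\right) \left(F + \left(-29 + F + f\right)\right) = \left(F + f\right) \left(-29 + f + 2 F\right)$)
$\frac{1}{O{\left(I,53 \right)} + p{\left(-85 \right)}} = \frac{1}{\left(\left(-29\right)^{2} - 1537 - -841 + 2 \cdot 53^{2} + 3 \cdot 53 \left(-29\right)\right) + 62 \sqrt{-85}} = \frac{1}{\left(841 - 1537 + 841 + 2 \cdot 2809 - 4611\right) + 62 i \sqrt{85}} = \frac{1}{\left(841 - 1537 + 841 + 5618 - 4611\right) + 62 i \sqrt{85}} = \frac{1}{1152 + 62 i \sqrt{85}}$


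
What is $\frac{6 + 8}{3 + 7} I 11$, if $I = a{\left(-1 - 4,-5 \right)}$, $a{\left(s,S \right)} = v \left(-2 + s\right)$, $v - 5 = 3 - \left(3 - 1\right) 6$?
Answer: $\frac{2156}{5} \approx 431.2$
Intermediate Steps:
$v = -4$ ($v = 5 + \left(3 - \left(3 - 1\right) 6\right) = 5 + \left(3 - 2 \cdot 6\right) = 5 + \left(3 - 12\right) = 5 - 9 = -4$)
$a{\left(s,S \right)} = 8 - 4 s$ ($a{\left(s,S \right)} = - 4 \left(-2 + s\right) = 8 - 4 s$)
$I = 28$ ($I = 8 - 4 \left(-1 - 4\right) = 8 - -20 = 8 + 20 = 28$)
$\frac{6 + 8}{3 + 7} I 11 = \frac{6 + 8}{3 + 7} \cdot 28 \cdot 11 = \frac{14}{10} \cdot 28 \cdot 11 = 14 \cdot \frac{1}{10} \cdot 28 \cdot 11 = \frac{7}{5} \cdot 28 \cdot 11 = \frac{196}{5} \cdot 11 = \frac{2156}{5}$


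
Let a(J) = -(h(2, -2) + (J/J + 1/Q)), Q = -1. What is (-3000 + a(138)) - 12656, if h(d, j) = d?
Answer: -15658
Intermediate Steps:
a(J) = -2 (a(J) = -(2 + (J/J + 1/(-1))) = -(2 + (1 + 1*(-1))) = -(2 + (1 - 1)) = -(2 + 0) = -1*2 = -2)
(-3000 + a(138)) - 12656 = (-3000 - 2) - 12656 = -3002 - 12656 = -15658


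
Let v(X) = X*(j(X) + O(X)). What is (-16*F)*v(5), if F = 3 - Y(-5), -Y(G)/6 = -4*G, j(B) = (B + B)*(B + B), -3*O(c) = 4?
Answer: -970880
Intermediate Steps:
O(c) = -4/3 (O(c) = -⅓*4 = -4/3)
j(B) = 4*B² (j(B) = (2*B)*(2*B) = 4*B²)
Y(G) = 24*G (Y(G) = -(-24)*G = 24*G)
F = 123 (F = 3 - 24*(-5) = 3 - 1*(-120) = 3 + 120 = 123)
v(X) = X*(-4/3 + 4*X²) (v(X) = X*(4*X² - 4/3) = X*(-4/3 + 4*X²))
(-16*F)*v(5) = (-16*123)*(4*5*(-⅓ + 5²)) = -7872*5*(-⅓ + 25) = -7872*5*74/3 = -1968*1480/3 = -970880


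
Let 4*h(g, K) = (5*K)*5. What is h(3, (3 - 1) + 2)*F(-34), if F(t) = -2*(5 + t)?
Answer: 1450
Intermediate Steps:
h(g, K) = 25*K/4 (h(g, K) = ((5*K)*5)/4 = (25*K)/4 = 25*K/4)
F(t) = -10 - 2*t
h(3, (3 - 1) + 2)*F(-34) = (25*((3 - 1) + 2)/4)*(-10 - 2*(-34)) = (25*(2 + 2)/4)*(-10 + 68) = ((25/4)*4)*58 = 25*58 = 1450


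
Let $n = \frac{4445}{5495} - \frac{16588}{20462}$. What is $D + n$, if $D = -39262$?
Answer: $- \frac{4851173675}{123559} \approx -39262.0$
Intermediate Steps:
$n = - \frac{217}{123559}$ ($n = 4445 \cdot \frac{1}{5495} - \frac{638}{787} = \frac{127}{157} - \frac{638}{787} = - \frac{217}{123559} \approx -0.0017562$)
$D + n = -39262 - \frac{217}{123559} = - \frac{4851173675}{123559}$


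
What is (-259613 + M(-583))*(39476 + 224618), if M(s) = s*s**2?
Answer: -52400184600600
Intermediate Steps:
M(s) = s**3
(-259613 + M(-583))*(39476 + 224618) = (-259613 + (-583)**3)*(39476 + 224618) = (-259613 - 198155287)*264094 = -198414900*264094 = -52400184600600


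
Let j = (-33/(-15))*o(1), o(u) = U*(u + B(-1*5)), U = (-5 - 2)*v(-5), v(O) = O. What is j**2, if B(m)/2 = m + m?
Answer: 2140369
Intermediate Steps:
B(m) = 4*m (B(m) = 2*(m + m) = 2*(2*m) = 4*m)
U = 35 (U = (-5 - 2)*(-5) = -7*(-5) = 35)
o(u) = -700 + 35*u (o(u) = 35*(u + 4*(-1*5)) = 35*(u + 4*(-5)) = 35*(u - 20) = 35*(-20 + u) = -700 + 35*u)
j = -1463 (j = (-33/(-15))*(-700 + 35*1) = (-33*(-1/15))*(-700 + 35) = (11/5)*(-665) = -1463)
j**2 = (-1463)**2 = 2140369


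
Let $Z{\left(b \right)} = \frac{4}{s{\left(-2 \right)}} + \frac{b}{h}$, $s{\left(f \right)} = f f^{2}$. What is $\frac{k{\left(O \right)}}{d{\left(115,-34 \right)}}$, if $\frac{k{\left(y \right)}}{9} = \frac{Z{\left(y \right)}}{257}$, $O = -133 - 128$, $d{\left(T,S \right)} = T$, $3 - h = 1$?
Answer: $- \frac{1179}{29555} \approx -0.039892$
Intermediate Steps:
$s{\left(f \right)} = f^{3}$
$h = 2$ ($h = 3 - 1 = 2$)
$O = -261$
$Z{\left(b \right)} = - \frac{1}{2} + \frac{b}{2}$ ($Z{\left(b \right)} = \frac{4}{\left(-2\right)^{3}} + \frac{b}{2} = \frac{4}{-8} + b \frac{1}{2} = 4 \left(- \frac{1}{8}\right) + \frac{b}{2} = - \frac{1}{2} + \frac{b}{2}$)
$k{\left(y \right)} = - \frac{9}{514} + \frac{9 y}{514}$ ($k{\left(y \right)} = 9 \frac{- \frac{1}{2} + \frac{y}{2}}{257} = 9 \left(- \frac{1}{2} + \frac{y}{2}\right) \frac{1}{257} = 9 \left(- \frac{1}{514} + \frac{y}{514}\right) = - \frac{9}{514} + \frac{9 y}{514}$)
$\frac{k{\left(O \right)}}{d{\left(115,-34 \right)}} = \frac{- \frac{9}{514} + \frac{9}{514} \left(-261\right)}{115} = \left(- \frac{9}{514} - \frac{2349}{514}\right) \frac{1}{115} = \left(- \frac{1179}{257}\right) \frac{1}{115} = - \frac{1179}{29555}$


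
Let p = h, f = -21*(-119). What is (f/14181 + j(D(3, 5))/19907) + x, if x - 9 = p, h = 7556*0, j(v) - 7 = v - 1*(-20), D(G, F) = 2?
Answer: 863623115/94100389 ≈ 9.1777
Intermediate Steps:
j(v) = 27 + v (j(v) = 7 + (v - 1*(-20)) = 7 + (v + 20) = 7 + (20 + v) = 27 + v)
f = 2499
h = 0
p = 0
x = 9 (x = 9 + 0 = 9)
(f/14181 + j(D(3, 5))/19907) + x = (2499/14181 + (27 + 2)/19907) + 9 = (2499*(1/14181) + 29*(1/19907)) + 9 = (833/4727 + 29/19907) + 9 = 16719614/94100389 + 9 = 863623115/94100389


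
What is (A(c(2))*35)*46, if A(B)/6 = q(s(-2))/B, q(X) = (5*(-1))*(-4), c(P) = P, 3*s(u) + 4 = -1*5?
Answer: 96600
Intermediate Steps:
s(u) = -3 (s(u) = -4/3 + (-1*5)/3 = -4/3 + (⅓)*(-5) = -4/3 - 5/3 = -3)
q(X) = 20 (q(X) = -5*(-4) = 20)
A(B) = 120/B (A(B) = 6*(20/B) = 120/B)
(A(c(2))*35)*46 = ((120/2)*35)*46 = ((120*(½))*35)*46 = (60*35)*46 = 2100*46 = 96600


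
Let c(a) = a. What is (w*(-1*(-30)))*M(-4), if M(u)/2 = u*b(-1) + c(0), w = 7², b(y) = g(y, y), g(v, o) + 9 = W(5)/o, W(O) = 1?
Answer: 117600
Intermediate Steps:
g(v, o) = -9 + 1/o
b(y) = -9 + 1/y
w = 49
M(u) = -20*u (M(u) = 2*(u*(-9 + 1/(-1)) + 0) = 2*(u*(-9 - 1) + 0) = 2*(u*(-10) + 0) = 2*(-10*u + 0) = 2*(-10*u) = -20*u)
(w*(-1*(-30)))*M(-4) = (49*(-1*(-30)))*(-20*(-4)) = (49*30)*80 = 1470*80 = 117600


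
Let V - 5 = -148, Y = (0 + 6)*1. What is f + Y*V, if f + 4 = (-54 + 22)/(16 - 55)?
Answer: -33586/39 ≈ -861.18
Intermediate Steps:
f = -124/39 (f = -4 + (-54 + 22)/(16 - 55) = -4 - 32/(-39) = -4 - 32*(-1/39) = -4 + 32/39 = -124/39 ≈ -3.1795)
Y = 6 (Y = 6*1 = 6)
V = -143 (V = 5 - 148 = -143)
f + Y*V = -124/39 + 6*(-143) = -124/39 - 858 = -33586/39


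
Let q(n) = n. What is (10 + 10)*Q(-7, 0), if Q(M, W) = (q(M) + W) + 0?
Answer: -140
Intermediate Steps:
Q(M, W) = M + W (Q(M, W) = (M + W) + 0 = M + W)
(10 + 10)*Q(-7, 0) = (10 + 10)*(-7 + 0) = 20*(-7) = -140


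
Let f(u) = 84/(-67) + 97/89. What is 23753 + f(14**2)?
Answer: 141638162/5963 ≈ 23753.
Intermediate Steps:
f(u) = -977/5963 (f(u) = 84*(-1/67) + 97*(1/89) = -84/67 + 97/89 = -977/5963)
23753 + f(14**2) = 23753 - 977/5963 = 141638162/5963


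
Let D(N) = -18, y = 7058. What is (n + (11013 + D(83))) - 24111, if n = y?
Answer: -6058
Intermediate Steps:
n = 7058
(n + (11013 + D(83))) - 24111 = (7058 + (11013 - 18)) - 24111 = (7058 + 10995) - 24111 = 18053 - 24111 = -6058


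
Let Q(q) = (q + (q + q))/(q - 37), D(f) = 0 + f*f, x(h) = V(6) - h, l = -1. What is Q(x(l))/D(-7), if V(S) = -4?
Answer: 9/1960 ≈ 0.0045918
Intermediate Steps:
x(h) = -4 - h
D(f) = f² (D(f) = 0 + f² = f²)
Q(q) = 3*q/(-37 + q) (Q(q) = (q + 2*q)/(-37 + q) = (3*q)/(-37 + q) = 3*q/(-37 + q))
Q(x(l))/D(-7) = (3*(-4 - 1*(-1))/(-37 + (-4 - 1*(-1))))/((-7)²) = (3*(-4 + 1)/(-37 + (-4 + 1)))/49 = (3*(-3)/(-37 - 3))*(1/49) = (3*(-3)/(-40))*(1/49) = (3*(-3)*(-1/40))*(1/49) = (9/40)*(1/49) = 9/1960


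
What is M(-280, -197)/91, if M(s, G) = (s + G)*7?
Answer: -477/13 ≈ -36.692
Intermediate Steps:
M(s, G) = 7*G + 7*s (M(s, G) = (G + s)*7 = 7*G + 7*s)
M(-280, -197)/91 = (7*(-197) + 7*(-280))/91 = (-1379 - 1960)*(1/91) = -3339*1/91 = -477/13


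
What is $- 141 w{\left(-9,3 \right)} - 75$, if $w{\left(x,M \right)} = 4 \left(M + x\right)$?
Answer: $3309$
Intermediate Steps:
$w{\left(x,M \right)} = 4 M + 4 x$
$- 141 w{\left(-9,3 \right)} - 75 = - 141 \left(4 \cdot 3 + 4 \left(-9\right)\right) - 75 = - 141 \left(12 - 36\right) - 75 = \left(-141\right) \left(-24\right) - 75 = 3384 - 75 = 3309$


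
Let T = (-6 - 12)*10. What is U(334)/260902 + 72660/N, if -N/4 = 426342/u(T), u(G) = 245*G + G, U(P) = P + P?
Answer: 2498283536534/1324208101 ≈ 1886.6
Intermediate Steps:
U(P) = 2*P
T = -180 (T = -18*10 = -180)
u(G) = 246*G
N = 71057/1845 (N = -1705368/(246*(-180)) = -1705368/(-44280) = -1705368*(-1)/44280 = -4*(-71057/7380) = 71057/1845 ≈ 38.513)
U(334)/260902 + 72660/N = (2*334)/260902 + 72660/(71057/1845) = 668*(1/260902) + 72660*(1845/71057) = 334/130451 + 19151100/10151 = 2498283536534/1324208101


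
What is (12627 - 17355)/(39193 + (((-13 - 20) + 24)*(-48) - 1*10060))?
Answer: -1576/9855 ≈ -0.15992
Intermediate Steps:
(12627 - 17355)/(39193 + (((-13 - 20) + 24)*(-48) - 1*10060)) = -4728/(39193 + ((-33 + 24)*(-48) - 10060)) = -4728/(39193 + (-9*(-48) - 10060)) = -4728/(39193 + (432 - 10060)) = -4728/(39193 - 9628) = -4728/29565 = -4728*1/29565 = -1576/9855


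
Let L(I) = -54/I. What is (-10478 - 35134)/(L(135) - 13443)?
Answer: 228060/67217 ≈ 3.3929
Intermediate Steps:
(-10478 - 35134)/(L(135) - 13443) = (-10478 - 35134)/(-54/135 - 13443) = -45612/(-54*1/135 - 13443) = -45612/(-⅖ - 13443) = -45612/(-67217/5) = -45612*(-5/67217) = 228060/67217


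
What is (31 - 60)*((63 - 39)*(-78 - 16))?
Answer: 65424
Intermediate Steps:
(31 - 60)*((63 - 39)*(-78 - 16)) = -696*(-94) = -29*(-2256) = 65424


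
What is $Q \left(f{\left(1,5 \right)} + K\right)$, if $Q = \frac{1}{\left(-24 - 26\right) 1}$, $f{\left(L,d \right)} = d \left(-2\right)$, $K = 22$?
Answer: $- \frac{6}{25} \approx -0.24$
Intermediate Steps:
$f{\left(L,d \right)} = - 2 d$
$Q = - \frac{1}{50}$ ($Q = \frac{1}{-50} \cdot 1 = \left(- \frac{1}{50}\right) 1 = - \frac{1}{50} \approx -0.02$)
$Q \left(f{\left(1,5 \right)} + K\right) = - \frac{\left(-2\right) 5 + 22}{50} = - \frac{-10 + 22}{50} = \left(- \frac{1}{50}\right) 12 = - \frac{6}{25}$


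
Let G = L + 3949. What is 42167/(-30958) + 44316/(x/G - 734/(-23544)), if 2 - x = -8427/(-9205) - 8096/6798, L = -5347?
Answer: 3567797913582846873731/2378857654515386 ≈ 1.4998e+6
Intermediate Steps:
x = 6472187/2844345 (x = 2 - (-8427/(-9205) - 8096/6798) = 2 - (-8427*(-1/9205) - 8096*1/6798) = 2 - (8427/9205 - 368/309) = 2 - 1*(-783497/2844345) = 2 + 783497/2844345 = 6472187/2844345 ≈ 2.2755)
G = -1398 (G = -5347 + 3949 = -1398)
42167/(-30958) + 44316/(x/G - 734/(-23544)) = 42167/(-30958) + 44316/((6472187/2844345)/(-1398) - 734/(-23544)) = 42167*(-1/30958) + 44316/((6472187/2844345)*(-1/1398) - 734*(-1/23544)) = -42167/30958 + 44316/(-6472187/3976394310 + 367/11772) = -42167/30958 + 44316/(76841451467/2600561878740) = -42167/30958 + 44316*(2600561878740/76841451467) = -42167/30958 + 115246500218241840/76841451467 = 3567797913582846873731/2378857654515386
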